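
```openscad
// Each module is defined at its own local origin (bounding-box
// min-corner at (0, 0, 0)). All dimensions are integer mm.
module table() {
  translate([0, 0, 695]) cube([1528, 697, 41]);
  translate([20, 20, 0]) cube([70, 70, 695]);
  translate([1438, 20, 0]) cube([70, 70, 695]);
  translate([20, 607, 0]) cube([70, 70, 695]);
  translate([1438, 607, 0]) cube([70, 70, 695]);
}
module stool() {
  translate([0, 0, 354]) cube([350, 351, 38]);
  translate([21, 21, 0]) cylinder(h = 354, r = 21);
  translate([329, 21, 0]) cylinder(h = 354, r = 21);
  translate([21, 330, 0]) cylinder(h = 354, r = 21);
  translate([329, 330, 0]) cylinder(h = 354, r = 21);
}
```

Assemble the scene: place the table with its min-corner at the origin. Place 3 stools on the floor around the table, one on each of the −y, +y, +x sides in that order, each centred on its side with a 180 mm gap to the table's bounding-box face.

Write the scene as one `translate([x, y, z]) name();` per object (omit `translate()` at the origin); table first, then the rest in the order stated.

table();
translate([589, -531, 0]) stool();
translate([589, 877, 0]) stool();
translate([1708, 173, 0]) stool();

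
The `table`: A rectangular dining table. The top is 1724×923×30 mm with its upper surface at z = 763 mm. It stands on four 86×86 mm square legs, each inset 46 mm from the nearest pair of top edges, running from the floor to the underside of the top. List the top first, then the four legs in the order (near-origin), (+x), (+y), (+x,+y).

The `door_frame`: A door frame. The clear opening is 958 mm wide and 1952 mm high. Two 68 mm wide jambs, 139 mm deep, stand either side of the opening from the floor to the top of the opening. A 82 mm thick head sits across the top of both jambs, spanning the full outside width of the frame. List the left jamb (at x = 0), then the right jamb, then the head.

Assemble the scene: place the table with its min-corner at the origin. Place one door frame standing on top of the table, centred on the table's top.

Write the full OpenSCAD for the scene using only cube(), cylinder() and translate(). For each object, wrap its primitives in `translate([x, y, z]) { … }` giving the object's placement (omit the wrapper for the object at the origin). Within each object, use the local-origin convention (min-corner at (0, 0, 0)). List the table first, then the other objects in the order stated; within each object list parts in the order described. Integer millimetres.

translate([0, 0, 733]) cube([1724, 923, 30]);
translate([46, 46, 0]) cube([86, 86, 733]);
translate([1592, 46, 0]) cube([86, 86, 733]);
translate([46, 791, 0]) cube([86, 86, 733]);
translate([1592, 791, 0]) cube([86, 86, 733]);
translate([315, 392, 763]) {
  cube([68, 139, 1952]);
  translate([1026, 0, 0]) cube([68, 139, 1952]);
  translate([0, 0, 1952]) cube([1094, 139, 82]);
}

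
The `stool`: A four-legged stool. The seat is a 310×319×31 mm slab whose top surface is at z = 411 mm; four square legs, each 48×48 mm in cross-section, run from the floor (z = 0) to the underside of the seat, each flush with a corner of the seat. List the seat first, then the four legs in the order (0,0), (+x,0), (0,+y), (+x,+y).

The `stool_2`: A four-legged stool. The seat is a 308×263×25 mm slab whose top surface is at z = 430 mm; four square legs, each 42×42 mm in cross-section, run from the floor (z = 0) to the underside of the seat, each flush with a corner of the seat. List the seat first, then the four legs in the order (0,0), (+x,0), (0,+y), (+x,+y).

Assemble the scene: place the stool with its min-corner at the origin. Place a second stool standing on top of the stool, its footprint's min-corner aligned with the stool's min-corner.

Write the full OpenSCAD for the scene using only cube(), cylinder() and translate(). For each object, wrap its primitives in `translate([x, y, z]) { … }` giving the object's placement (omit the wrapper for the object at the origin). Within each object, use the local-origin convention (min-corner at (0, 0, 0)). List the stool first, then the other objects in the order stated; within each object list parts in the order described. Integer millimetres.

translate([0, 0, 380]) cube([310, 319, 31]);
cube([48, 48, 380]);
translate([262, 0, 0]) cube([48, 48, 380]);
translate([0, 271, 0]) cube([48, 48, 380]);
translate([262, 271, 0]) cube([48, 48, 380]);
translate([0, 0, 411]) {
  translate([0, 0, 405]) cube([308, 263, 25]);
  cube([42, 42, 405]);
  translate([266, 0, 0]) cube([42, 42, 405]);
  translate([0, 221, 0]) cube([42, 42, 405]);
  translate([266, 221, 0]) cube([42, 42, 405]);
}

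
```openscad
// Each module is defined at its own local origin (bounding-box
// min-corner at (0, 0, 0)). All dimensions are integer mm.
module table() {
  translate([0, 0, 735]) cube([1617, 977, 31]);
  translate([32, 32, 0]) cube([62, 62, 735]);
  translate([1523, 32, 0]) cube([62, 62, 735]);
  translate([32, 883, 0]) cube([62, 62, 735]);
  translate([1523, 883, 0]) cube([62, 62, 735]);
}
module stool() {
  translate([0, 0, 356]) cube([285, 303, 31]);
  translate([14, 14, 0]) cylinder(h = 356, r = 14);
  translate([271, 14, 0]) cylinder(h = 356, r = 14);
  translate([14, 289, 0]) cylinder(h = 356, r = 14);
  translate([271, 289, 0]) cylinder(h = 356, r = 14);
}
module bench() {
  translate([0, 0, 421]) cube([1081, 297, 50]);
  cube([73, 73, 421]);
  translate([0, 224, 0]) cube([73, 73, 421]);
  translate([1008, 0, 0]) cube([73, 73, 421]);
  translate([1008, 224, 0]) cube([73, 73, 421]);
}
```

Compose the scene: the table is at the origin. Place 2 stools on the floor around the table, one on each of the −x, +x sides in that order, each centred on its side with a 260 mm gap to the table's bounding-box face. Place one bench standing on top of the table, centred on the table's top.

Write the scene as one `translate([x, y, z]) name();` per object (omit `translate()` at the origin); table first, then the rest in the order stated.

table();
translate([-545, 337, 0]) stool();
translate([1877, 337, 0]) stool();
translate([268, 340, 766]) bench();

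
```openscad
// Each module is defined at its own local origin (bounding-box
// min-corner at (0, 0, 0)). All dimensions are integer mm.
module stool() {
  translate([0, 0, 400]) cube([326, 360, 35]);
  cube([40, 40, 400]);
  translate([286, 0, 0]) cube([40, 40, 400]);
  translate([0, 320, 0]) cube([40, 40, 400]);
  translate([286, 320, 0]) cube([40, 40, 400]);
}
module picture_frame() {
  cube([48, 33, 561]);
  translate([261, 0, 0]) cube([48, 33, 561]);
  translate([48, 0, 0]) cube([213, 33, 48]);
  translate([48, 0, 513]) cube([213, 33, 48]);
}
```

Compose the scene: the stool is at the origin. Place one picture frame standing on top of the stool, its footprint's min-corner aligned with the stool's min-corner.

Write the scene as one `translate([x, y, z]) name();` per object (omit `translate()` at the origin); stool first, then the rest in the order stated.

stool();
translate([0, 0, 435]) picture_frame();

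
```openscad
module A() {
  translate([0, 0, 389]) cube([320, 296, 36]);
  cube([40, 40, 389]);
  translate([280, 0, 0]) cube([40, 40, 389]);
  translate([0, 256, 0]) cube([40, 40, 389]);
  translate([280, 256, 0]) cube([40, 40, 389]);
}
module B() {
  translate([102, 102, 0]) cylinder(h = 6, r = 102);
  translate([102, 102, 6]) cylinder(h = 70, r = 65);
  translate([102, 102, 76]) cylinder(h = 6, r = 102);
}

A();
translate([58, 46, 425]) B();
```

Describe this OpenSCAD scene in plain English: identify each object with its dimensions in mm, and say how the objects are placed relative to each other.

A is a four-legged stool. The seat is 320×296 mm, 36 mm thick, top at z = 425 mm. It stands on four square legs, each 40×40 mm in cross-section, from z = 0 to the seat underside, each flush with a corner of the seat.

B is a spool: two coaxial disc flanges of radius 102 mm and thickness 6 mm, joined by a core cylinder of radius 65 mm and height 70 mm. The lower flange rests on z = 0 and the three cylinders share a vertical axis.

The spool is on top of the stool, centred.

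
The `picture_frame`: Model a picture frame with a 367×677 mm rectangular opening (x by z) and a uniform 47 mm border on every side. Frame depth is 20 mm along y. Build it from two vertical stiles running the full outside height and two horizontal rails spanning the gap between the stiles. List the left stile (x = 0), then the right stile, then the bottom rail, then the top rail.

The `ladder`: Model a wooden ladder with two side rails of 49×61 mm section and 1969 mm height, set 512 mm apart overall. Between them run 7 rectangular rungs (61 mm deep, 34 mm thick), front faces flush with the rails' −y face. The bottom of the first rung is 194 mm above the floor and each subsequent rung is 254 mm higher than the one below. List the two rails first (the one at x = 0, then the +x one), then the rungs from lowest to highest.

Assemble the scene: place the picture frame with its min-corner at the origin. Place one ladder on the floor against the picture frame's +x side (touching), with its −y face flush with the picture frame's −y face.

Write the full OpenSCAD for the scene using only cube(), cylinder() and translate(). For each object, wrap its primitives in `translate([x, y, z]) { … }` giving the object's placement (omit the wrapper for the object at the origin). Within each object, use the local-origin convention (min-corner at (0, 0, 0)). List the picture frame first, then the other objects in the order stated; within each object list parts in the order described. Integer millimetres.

cube([47, 20, 771]);
translate([414, 0, 0]) cube([47, 20, 771]);
translate([47, 0, 0]) cube([367, 20, 47]);
translate([47, 0, 724]) cube([367, 20, 47]);
translate([461, 0, 0]) {
  cube([49, 61, 1969]);
  translate([463, 0, 0]) cube([49, 61, 1969]);
  translate([49, 0, 194]) cube([414, 61, 34]);
  translate([49, 0, 448]) cube([414, 61, 34]);
  translate([49, 0, 702]) cube([414, 61, 34]);
  translate([49, 0, 956]) cube([414, 61, 34]);
  translate([49, 0, 1210]) cube([414, 61, 34]);
  translate([49, 0, 1464]) cube([414, 61, 34]);
  translate([49, 0, 1718]) cube([414, 61, 34]);
}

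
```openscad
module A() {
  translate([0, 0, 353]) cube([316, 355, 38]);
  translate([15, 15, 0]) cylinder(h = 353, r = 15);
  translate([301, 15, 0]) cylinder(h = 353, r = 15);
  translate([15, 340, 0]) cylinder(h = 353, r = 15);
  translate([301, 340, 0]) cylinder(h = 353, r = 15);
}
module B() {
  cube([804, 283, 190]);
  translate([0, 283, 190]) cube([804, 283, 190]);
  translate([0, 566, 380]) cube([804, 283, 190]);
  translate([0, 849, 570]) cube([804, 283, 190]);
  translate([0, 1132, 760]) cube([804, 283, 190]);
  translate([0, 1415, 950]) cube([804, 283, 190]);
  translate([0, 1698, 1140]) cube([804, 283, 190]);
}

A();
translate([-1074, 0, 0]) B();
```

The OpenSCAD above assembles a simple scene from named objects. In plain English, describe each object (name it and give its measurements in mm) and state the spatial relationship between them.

A is a four-legged stool. The seat is a 316×355×38 mm slab whose top surface is at z = 391 mm; four round legs, each 30 mm in diameter, run from the floor (z = 0) to the underside of the seat, each leg's axis is inset half a diameter from the nearest pair of seat edges (so the leg's bounding box is flush with the corner).

B is a straight staircase of 7 solid steps. Each step is 804 mm wide (x), 283 mm deep (y, the going) and 190 mm tall (the rise). The first step rests on the floor; each subsequent step sits one going further in +y and one rise higher in +z, directly behind and above the previous step with no overlap.

The staircase is on the floor beside the stool on its −x side.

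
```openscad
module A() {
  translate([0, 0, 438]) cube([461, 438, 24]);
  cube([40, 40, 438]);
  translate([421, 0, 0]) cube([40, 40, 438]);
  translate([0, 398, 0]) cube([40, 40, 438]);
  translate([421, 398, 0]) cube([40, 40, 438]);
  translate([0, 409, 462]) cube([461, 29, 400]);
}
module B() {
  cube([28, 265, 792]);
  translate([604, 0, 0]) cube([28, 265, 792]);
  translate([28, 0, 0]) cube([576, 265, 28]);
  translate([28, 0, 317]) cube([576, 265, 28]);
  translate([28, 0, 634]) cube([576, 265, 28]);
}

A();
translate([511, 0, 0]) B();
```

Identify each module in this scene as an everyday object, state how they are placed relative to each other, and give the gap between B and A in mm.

The bookshelf's nearest face is 50 mm from the chair's +x face.

A is a chair. B is a bookshelf. The bookshelf is on the floor beside the chair on its +x side. The gap between the bookshelf and the chair is 50 mm.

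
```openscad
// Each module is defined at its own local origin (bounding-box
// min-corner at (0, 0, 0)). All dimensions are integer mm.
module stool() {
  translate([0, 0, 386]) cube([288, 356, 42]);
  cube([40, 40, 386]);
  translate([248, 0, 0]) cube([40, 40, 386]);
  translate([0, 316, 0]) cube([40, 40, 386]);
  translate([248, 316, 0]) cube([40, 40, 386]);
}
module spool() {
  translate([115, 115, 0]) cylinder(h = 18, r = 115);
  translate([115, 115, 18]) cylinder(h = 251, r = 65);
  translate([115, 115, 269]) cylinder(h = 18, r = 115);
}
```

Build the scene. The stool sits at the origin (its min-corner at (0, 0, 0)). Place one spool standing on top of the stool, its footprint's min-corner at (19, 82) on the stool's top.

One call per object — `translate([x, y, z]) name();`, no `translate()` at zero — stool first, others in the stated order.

stool();
translate([19, 82, 428]) spool();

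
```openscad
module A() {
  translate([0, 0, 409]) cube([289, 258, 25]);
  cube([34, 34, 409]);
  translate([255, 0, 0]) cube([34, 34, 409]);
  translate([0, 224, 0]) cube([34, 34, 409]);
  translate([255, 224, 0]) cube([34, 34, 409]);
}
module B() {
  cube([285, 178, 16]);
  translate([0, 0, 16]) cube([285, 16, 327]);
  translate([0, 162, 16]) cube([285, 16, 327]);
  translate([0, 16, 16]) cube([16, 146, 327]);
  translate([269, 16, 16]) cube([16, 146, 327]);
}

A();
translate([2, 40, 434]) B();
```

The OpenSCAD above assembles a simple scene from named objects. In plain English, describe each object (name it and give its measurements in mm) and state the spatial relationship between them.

A is a simple wooden stool: a rectangular seat 289 mm (x) by 258 mm (y), 25 mm thick, top face at z = 434 mm, on four square legs, each 34×34 mm in cross-section. The legs rest on z = 0, each flush with a corner of the seat.

B is an open-topped rectangular box: outside dimensions 285×178×343 mm, with a uniform wall and base thickness of 16 mm. The base is a full 285×178 slab on the floor; four walls sit on top of the base. The front and back walls (the −y and +y sides) span the full width; the two side walls fit between them.

The open box is on top of the stool, centred.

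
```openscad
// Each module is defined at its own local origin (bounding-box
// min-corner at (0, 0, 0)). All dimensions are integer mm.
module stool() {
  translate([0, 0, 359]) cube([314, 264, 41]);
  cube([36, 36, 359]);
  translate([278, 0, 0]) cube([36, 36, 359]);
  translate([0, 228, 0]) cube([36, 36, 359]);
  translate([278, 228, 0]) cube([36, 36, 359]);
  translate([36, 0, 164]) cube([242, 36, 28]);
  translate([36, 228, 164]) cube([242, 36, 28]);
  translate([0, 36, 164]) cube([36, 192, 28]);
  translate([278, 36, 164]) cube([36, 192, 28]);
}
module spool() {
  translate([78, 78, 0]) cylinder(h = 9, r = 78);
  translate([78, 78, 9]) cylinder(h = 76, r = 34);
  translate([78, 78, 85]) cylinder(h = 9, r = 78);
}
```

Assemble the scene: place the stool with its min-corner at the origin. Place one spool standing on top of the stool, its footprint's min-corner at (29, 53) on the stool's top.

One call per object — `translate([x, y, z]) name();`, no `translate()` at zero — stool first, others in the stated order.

stool();
translate([29, 53, 400]) spool();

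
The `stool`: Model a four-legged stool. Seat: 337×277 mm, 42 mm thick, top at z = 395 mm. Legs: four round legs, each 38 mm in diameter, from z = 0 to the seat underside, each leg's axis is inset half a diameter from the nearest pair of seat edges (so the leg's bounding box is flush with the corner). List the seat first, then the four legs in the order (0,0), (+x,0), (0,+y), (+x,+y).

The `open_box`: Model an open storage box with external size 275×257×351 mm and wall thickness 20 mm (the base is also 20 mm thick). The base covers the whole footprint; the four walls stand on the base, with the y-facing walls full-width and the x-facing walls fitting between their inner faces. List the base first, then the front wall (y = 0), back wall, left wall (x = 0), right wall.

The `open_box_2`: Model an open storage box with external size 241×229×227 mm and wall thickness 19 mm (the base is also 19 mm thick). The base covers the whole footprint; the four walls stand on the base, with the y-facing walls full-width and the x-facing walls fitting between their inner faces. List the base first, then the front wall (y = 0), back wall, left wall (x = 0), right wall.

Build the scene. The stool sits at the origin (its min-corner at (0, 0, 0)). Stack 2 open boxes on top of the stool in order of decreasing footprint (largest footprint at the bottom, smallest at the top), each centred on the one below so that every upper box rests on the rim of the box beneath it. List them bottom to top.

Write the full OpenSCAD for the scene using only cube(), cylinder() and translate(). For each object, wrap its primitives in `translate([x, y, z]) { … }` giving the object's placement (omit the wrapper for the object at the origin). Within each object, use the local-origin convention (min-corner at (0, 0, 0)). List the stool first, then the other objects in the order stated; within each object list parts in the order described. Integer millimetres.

translate([0, 0, 353]) cube([337, 277, 42]);
translate([19, 19, 0]) cylinder(h = 353, r = 19);
translate([318, 19, 0]) cylinder(h = 353, r = 19);
translate([19, 258, 0]) cylinder(h = 353, r = 19);
translate([318, 258, 0]) cylinder(h = 353, r = 19);
translate([31, 10, 395]) {
  cube([275, 257, 20]);
  translate([0, 0, 20]) cube([275, 20, 331]);
  translate([0, 237, 20]) cube([275, 20, 331]);
  translate([0, 20, 20]) cube([20, 217, 331]);
  translate([255, 20, 20]) cube([20, 217, 331]);
}
translate([48, 24, 746]) {
  cube([241, 229, 19]);
  translate([0, 0, 19]) cube([241, 19, 208]);
  translate([0, 210, 19]) cube([241, 19, 208]);
  translate([0, 19, 19]) cube([19, 191, 208]);
  translate([222, 19, 19]) cube([19, 191, 208]);
}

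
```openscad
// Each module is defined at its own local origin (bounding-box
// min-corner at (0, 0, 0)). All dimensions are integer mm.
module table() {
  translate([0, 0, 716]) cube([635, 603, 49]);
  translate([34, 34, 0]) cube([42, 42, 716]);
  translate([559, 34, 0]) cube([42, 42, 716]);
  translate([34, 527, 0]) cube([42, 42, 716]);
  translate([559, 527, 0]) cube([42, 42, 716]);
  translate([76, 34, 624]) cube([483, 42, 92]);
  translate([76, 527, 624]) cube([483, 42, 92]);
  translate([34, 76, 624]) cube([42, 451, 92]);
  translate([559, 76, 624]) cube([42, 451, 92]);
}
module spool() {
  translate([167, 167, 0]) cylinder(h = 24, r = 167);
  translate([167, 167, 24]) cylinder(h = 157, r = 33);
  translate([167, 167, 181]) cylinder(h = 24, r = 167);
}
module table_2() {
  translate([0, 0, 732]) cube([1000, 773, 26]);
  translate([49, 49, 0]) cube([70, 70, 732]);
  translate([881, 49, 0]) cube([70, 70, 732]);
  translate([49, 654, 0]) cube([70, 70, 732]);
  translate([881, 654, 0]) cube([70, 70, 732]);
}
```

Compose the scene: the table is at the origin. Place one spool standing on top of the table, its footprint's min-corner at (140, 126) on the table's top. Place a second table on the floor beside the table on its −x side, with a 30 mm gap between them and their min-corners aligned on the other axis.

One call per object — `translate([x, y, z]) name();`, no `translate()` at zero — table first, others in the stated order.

table();
translate([140, 126, 765]) spool();
translate([-1030, 0, 0]) table_2();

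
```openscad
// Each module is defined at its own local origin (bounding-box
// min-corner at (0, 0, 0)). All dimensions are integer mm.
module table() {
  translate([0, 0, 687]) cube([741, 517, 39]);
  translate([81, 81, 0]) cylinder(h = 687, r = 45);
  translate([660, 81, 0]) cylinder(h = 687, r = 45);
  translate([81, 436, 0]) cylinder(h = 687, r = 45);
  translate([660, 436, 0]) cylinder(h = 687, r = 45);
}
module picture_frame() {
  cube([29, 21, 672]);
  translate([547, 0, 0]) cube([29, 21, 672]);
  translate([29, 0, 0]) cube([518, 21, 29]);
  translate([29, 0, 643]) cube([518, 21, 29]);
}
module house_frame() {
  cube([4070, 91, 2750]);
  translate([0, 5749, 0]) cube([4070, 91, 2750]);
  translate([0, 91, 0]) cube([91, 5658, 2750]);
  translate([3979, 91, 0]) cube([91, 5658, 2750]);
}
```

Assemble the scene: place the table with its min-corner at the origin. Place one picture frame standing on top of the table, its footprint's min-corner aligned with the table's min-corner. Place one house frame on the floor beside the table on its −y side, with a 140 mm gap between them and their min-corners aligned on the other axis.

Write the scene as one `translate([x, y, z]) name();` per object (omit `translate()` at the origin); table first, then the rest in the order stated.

table();
translate([0, 0, 726]) picture_frame();
translate([0, -5980, 0]) house_frame();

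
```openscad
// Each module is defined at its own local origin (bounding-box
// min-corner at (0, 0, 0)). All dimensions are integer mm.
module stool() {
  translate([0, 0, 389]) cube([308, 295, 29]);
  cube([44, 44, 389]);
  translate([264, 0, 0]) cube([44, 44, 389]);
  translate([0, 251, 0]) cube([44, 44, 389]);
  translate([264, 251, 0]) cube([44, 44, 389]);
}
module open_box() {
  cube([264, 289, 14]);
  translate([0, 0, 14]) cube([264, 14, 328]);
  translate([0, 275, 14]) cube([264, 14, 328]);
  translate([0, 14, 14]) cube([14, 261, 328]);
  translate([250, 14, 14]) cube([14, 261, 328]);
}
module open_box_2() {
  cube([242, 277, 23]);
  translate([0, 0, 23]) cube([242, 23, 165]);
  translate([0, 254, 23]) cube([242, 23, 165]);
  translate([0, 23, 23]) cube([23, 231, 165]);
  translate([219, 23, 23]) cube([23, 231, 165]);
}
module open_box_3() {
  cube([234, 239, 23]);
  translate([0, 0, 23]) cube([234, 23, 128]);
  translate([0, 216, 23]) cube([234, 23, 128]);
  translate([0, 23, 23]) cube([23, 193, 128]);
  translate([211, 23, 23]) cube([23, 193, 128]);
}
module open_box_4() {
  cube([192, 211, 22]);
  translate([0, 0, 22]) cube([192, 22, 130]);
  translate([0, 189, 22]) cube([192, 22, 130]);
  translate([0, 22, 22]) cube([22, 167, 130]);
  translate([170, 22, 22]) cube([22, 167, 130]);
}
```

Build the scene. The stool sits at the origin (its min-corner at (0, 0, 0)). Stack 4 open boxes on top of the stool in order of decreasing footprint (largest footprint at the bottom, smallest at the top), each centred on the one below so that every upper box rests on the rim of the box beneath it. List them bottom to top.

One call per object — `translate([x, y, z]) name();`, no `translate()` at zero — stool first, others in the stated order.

stool();
translate([22, 3, 418]) open_box();
translate([33, 9, 760]) open_box_2();
translate([37, 28, 948]) open_box_3();
translate([58, 42, 1099]) open_box_4();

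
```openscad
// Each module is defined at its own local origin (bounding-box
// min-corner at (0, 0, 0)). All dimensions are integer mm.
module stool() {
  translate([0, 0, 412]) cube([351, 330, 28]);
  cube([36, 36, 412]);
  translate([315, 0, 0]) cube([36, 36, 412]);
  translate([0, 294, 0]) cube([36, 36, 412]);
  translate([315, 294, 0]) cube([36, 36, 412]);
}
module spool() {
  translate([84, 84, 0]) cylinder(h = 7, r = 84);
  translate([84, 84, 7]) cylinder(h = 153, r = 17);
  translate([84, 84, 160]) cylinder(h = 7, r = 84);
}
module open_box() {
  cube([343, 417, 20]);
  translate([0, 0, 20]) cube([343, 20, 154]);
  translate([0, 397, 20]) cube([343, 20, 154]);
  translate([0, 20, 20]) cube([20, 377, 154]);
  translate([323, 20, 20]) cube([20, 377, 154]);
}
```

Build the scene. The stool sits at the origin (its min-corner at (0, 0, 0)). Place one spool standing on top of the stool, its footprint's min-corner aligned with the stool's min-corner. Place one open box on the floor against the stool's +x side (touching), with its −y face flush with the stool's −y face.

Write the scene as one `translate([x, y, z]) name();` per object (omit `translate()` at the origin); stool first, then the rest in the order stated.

stool();
translate([0, 0, 440]) spool();
translate([351, 0, 0]) open_box();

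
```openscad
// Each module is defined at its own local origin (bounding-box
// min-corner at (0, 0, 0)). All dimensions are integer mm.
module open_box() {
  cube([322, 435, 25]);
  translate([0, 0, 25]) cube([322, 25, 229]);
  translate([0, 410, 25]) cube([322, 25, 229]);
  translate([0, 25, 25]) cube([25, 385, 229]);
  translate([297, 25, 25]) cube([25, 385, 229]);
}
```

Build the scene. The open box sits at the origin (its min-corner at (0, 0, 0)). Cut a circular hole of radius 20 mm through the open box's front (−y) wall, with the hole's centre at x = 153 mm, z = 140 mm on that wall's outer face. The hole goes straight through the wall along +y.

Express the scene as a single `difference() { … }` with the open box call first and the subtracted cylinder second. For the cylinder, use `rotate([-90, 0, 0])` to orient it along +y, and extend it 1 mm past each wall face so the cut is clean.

difference() {
  open_box();
  translate([153, -1, 140]) rotate([-90, 0, 0]) cylinder(h = 27, r = 20);
}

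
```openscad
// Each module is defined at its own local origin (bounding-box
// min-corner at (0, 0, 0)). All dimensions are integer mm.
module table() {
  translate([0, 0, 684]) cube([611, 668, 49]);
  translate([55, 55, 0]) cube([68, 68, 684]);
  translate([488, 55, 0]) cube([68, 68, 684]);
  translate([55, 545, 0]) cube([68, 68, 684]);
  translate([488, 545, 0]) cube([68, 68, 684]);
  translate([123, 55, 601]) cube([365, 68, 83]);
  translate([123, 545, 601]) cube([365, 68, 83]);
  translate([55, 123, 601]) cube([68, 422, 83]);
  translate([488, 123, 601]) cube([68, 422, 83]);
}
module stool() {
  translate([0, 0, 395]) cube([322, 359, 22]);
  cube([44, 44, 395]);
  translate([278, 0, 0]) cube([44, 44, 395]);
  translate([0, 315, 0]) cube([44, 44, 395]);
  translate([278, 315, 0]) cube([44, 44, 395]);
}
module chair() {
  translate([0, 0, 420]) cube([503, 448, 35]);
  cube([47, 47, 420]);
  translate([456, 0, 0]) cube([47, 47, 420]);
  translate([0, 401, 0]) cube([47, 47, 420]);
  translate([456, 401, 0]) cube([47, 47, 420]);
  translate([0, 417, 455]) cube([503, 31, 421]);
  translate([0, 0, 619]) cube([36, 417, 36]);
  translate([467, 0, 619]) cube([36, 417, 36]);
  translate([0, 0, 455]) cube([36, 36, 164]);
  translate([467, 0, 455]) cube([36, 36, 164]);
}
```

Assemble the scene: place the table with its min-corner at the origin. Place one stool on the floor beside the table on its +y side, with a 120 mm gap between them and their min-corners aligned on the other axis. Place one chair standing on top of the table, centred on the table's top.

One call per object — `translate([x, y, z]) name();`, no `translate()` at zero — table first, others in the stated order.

table();
translate([0, 788, 0]) stool();
translate([54, 110, 733]) chair();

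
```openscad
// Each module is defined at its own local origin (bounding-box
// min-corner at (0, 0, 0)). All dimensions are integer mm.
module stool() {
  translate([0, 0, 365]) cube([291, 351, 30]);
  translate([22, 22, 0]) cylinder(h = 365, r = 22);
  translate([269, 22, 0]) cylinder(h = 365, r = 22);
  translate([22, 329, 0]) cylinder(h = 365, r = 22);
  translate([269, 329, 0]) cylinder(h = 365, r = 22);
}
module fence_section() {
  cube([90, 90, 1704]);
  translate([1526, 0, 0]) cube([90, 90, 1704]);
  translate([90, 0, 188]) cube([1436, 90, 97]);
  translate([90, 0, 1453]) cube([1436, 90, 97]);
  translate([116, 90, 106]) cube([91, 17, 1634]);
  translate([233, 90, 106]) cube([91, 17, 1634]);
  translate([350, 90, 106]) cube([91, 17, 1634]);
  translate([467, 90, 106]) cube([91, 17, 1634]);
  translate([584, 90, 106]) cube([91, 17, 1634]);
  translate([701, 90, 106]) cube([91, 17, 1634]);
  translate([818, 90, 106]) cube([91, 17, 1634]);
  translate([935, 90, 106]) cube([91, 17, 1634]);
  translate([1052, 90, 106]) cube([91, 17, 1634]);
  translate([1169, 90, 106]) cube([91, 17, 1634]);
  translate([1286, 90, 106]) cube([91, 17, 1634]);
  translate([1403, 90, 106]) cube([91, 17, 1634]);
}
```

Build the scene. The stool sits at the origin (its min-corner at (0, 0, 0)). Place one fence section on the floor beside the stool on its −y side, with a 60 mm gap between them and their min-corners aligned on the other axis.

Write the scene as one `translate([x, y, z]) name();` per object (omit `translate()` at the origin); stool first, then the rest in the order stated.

stool();
translate([0, -167, 0]) fence_section();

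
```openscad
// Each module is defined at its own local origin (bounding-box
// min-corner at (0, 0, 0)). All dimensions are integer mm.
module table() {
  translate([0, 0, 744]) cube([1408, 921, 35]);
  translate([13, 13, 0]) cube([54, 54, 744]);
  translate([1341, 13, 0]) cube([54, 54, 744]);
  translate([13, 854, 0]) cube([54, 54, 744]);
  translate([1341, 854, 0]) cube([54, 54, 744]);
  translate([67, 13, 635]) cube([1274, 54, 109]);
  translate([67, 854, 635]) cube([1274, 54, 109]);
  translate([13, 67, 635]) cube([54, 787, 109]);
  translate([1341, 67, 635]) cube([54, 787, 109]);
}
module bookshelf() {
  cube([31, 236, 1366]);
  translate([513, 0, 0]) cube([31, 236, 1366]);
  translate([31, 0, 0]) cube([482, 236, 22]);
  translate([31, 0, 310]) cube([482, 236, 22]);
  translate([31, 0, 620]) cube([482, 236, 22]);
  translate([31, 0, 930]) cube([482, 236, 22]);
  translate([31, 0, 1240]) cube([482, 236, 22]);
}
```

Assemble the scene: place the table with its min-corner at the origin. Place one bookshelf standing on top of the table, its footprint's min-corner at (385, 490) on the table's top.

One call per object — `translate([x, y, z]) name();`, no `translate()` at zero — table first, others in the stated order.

table();
translate([385, 490, 779]) bookshelf();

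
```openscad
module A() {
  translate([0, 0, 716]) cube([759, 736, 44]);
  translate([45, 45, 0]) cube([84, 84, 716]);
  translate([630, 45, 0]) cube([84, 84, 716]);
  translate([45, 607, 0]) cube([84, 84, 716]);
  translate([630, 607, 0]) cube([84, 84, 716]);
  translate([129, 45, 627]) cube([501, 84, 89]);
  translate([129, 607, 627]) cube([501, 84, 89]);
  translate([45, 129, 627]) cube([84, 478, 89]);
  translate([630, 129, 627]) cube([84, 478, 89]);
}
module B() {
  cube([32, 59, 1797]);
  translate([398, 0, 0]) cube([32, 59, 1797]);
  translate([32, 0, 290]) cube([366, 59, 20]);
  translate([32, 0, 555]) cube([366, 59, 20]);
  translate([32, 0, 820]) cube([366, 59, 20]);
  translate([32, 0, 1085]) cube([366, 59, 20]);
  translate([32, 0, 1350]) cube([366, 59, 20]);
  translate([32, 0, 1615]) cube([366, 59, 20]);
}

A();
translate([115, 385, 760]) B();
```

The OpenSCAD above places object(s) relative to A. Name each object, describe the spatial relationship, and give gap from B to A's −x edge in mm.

The ladder's min-x is at 115; the table's min-x is 0; gap = 115 mm.

A is a table. B is a ladder. The ladder is on top of the table. The gap from the ladder to the table's −x edge is 115 mm.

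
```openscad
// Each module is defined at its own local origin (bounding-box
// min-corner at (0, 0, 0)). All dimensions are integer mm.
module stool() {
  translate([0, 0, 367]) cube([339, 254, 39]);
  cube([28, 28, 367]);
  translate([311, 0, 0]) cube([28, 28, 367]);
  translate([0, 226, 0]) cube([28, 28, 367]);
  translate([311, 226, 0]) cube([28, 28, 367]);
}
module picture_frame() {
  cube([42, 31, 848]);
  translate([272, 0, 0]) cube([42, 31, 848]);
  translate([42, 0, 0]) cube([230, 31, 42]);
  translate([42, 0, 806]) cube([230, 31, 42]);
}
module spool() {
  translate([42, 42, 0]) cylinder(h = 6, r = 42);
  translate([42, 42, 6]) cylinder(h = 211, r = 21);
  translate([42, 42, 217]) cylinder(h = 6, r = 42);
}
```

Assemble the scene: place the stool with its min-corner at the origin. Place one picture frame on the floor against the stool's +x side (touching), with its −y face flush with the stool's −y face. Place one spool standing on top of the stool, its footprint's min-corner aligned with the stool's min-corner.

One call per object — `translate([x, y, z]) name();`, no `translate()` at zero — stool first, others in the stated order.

stool();
translate([339, 0, 0]) picture_frame();
translate([0, 0, 406]) spool();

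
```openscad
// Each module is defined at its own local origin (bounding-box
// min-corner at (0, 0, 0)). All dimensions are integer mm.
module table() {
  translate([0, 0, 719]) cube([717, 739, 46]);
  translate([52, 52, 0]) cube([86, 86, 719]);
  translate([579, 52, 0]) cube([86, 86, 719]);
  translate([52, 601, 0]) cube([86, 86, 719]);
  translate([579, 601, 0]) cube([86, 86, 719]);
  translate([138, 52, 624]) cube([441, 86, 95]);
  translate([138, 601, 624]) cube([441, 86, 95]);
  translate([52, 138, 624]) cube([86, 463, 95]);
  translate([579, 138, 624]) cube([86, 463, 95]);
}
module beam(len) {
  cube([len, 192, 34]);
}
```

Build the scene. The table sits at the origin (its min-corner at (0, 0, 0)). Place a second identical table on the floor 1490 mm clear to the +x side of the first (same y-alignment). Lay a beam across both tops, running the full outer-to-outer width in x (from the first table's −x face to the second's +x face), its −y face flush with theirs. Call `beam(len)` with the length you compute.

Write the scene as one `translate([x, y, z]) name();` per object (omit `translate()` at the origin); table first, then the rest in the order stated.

table();
translate([2207, 0, 0]) table();
translate([0, 0, 765]) beam(2924);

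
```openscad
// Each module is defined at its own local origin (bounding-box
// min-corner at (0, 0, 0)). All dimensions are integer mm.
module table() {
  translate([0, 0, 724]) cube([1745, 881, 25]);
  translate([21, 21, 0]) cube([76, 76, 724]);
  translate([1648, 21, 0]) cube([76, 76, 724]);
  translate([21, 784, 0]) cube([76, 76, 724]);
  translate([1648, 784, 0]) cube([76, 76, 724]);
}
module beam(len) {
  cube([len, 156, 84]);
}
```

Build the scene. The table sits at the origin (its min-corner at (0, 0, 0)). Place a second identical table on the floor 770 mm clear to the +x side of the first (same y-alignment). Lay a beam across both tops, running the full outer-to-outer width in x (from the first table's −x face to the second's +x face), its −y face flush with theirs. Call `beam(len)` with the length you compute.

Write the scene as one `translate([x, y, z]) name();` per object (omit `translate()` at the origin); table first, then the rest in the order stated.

table();
translate([2515, 0, 0]) table();
translate([0, 0, 749]) beam(4260);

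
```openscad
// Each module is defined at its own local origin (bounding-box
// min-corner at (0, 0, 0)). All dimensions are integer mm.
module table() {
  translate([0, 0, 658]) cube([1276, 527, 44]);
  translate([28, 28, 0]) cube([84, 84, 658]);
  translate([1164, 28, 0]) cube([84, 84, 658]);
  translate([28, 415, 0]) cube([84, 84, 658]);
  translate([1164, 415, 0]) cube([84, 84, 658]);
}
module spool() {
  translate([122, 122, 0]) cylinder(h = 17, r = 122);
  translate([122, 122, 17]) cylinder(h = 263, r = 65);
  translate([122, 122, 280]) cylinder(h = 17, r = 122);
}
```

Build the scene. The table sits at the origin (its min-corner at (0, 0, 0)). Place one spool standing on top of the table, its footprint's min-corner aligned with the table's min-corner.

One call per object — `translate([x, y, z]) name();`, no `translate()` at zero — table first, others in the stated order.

table();
translate([0, 0, 702]) spool();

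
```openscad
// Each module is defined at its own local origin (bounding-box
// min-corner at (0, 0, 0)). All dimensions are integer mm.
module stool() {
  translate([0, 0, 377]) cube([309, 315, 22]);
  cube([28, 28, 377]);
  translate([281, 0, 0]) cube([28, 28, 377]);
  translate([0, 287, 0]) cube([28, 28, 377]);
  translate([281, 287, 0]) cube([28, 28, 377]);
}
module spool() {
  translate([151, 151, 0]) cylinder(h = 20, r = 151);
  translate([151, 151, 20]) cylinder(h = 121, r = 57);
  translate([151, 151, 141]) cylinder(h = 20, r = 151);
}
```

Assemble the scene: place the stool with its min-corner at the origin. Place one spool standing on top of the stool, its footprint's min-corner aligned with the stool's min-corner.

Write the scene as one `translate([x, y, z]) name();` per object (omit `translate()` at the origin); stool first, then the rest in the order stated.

stool();
translate([0, 0, 399]) spool();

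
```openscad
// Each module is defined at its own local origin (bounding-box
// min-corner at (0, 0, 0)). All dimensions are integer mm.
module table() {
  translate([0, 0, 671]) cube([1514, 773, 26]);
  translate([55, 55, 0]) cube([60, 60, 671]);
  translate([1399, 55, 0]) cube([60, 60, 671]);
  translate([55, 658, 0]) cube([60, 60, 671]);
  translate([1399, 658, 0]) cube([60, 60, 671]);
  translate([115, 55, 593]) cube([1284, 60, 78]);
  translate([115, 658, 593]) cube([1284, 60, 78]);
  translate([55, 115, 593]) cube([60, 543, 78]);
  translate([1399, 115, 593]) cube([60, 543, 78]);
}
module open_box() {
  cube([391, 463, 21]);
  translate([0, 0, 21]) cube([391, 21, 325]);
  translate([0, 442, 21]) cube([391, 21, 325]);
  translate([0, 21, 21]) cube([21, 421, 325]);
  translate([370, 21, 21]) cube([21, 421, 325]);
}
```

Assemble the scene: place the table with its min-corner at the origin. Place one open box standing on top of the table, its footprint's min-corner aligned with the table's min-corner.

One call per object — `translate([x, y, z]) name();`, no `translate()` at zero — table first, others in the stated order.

table();
translate([0, 0, 697]) open_box();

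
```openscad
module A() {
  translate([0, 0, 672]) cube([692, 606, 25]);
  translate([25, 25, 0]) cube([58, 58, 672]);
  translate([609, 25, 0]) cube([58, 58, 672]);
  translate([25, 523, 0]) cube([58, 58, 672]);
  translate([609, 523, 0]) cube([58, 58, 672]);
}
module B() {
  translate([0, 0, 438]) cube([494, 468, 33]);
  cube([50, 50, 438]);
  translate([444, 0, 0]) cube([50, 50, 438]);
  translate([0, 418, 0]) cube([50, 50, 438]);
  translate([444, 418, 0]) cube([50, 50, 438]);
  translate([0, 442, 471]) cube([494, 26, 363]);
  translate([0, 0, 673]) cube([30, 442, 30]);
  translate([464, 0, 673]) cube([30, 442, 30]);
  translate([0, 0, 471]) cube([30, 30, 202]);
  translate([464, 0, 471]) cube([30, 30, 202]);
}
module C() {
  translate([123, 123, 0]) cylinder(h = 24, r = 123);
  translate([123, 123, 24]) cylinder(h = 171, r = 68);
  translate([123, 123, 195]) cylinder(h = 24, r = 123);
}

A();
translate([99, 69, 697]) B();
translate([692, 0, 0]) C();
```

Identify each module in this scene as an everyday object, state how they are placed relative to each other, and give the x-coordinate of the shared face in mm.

A is a table. B is a chair. C is a spool. The chair is on top of the table, centred. The spool is against the table's +x side, with their −y faces flush. The x-coordinate of the shared face is 692 mm.

The table's +x face and the spool's −x face are both at x = 692 mm.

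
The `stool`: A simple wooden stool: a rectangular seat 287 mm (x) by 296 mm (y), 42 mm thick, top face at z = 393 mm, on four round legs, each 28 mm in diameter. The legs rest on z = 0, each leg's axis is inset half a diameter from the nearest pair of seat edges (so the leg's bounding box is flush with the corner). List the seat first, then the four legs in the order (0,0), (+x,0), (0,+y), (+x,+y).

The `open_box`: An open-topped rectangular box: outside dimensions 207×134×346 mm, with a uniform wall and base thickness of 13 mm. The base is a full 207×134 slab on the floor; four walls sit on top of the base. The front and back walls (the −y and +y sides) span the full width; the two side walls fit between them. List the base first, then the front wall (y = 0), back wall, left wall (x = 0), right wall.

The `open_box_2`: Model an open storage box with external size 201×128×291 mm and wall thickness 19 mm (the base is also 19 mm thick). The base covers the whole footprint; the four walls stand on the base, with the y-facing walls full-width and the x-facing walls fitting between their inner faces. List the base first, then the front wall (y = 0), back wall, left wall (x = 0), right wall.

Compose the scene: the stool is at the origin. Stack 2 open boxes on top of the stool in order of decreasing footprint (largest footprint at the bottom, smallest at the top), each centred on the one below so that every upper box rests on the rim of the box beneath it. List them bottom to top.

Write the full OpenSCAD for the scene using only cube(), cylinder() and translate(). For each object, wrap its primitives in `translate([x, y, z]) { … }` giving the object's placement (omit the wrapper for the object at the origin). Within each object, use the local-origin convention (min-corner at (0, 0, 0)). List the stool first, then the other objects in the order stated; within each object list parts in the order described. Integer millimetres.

translate([0, 0, 351]) cube([287, 296, 42]);
translate([14, 14, 0]) cylinder(h = 351, r = 14);
translate([273, 14, 0]) cylinder(h = 351, r = 14);
translate([14, 282, 0]) cylinder(h = 351, r = 14);
translate([273, 282, 0]) cylinder(h = 351, r = 14);
translate([40, 81, 393]) {
  cube([207, 134, 13]);
  translate([0, 0, 13]) cube([207, 13, 333]);
  translate([0, 121, 13]) cube([207, 13, 333]);
  translate([0, 13, 13]) cube([13, 108, 333]);
  translate([194, 13, 13]) cube([13, 108, 333]);
}
translate([43, 84, 739]) {
  cube([201, 128, 19]);
  translate([0, 0, 19]) cube([201, 19, 272]);
  translate([0, 109, 19]) cube([201, 19, 272]);
  translate([0, 19, 19]) cube([19, 90, 272]);
  translate([182, 19, 19]) cube([19, 90, 272]);
}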